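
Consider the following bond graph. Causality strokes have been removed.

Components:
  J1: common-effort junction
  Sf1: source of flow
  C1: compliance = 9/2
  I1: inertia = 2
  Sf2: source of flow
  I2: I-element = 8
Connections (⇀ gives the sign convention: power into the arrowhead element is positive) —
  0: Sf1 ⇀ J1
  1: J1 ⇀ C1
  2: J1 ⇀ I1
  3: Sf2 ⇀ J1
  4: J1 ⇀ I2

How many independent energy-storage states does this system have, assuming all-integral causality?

3  (C1, I1, I2 all integral)

b0 stroke at Sf1  (Sf1 fixes flow; stroke at Sf1)
b3 stroke at Sf2  (Sf2: flow source, stroke at near end)
b1 stroke at J1  (C1: C, integral causality)
b2 stroke at I1  (J1 effort already set via bond 1)
b4 stroke at I2  (common-e at J1 fixed by 1)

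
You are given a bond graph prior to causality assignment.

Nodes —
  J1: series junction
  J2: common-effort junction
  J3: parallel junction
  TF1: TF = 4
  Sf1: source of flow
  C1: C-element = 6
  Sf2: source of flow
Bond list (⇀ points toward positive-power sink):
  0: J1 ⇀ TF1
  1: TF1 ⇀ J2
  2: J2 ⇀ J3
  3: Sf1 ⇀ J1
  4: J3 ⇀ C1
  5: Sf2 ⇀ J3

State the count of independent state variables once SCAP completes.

1  (C1 all integral)

b3 |Sf1  (Sf1: flow source, stroke at near end)
b5 |Sf2  (source Sf2 imposes f)
b0 |J1  (1-jn J1 has f-setter on 3)
b1 |TF1  (through TF1, causality passes straight; one stroke at TF1)
b2 |J2  (only one effort-in slot at J2)
b4 |J3  (J3 needs exactly one e-in)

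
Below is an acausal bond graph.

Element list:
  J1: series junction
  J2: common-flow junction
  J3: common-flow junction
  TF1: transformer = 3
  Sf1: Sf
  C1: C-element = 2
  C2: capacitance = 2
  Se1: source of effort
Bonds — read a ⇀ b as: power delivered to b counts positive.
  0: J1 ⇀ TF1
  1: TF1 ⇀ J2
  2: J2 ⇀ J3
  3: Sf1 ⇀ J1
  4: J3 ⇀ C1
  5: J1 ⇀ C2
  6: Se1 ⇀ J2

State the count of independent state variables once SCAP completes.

2  (C1, C2 all integral)

bond 3 |Sf1  (Sf1 (Sf) sets flow on bond)
bond 6 |J2  (Se1: effort source, stroke at far end)
bond 0 |J1  (common-f at J1 fixed by 3)
bond 5 |J1  (J1 flow already set via bond 3)
bond 1 |TF1  (TF1 one-in-one-out from 0)
bond 2 |J2  (common-f at J2 fixed by 1)
bond 4 |J3  (1-jn J3 has f-setter on 2)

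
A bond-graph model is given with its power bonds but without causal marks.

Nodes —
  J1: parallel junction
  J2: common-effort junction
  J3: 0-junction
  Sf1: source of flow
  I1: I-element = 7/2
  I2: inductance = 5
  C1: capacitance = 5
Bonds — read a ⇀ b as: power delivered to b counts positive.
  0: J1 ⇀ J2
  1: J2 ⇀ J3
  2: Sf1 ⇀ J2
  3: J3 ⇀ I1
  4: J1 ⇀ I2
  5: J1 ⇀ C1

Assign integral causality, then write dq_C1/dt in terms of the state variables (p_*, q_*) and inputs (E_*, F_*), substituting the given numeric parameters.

dq_C1/dt = F_Sf1 - 2*p_I1/7 - p_I2/5

bond 2 stroke at Sf1  (source Sf1 imposes f)
bond 3 stroke at I1  (prefer integral on I1)
bond 1 stroke at J3  (J3 needs exactly one e-in)
bond 0 stroke at J2  (closing 0-jn rule on J2)
bond 4 stroke at I2  (I2 outputs flow p/I2)
bond 5 stroke at J1  (only one effort-in slot at J1)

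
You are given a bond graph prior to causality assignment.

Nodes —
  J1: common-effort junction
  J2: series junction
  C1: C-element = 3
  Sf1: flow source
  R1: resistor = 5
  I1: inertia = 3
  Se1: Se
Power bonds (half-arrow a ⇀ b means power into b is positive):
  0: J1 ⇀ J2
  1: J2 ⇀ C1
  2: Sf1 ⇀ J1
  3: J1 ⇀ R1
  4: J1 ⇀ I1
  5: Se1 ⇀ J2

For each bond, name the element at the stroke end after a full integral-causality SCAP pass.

bond 0 stroke→J1
bond 1 stroke→J2
bond 2 stroke→Sf1
bond 3 stroke→R1
bond 4 stroke→I1
bond 5 stroke→J2

#2 |Sf1  (Sf1 fixes flow; stroke at Sf1)
#5 |J2  (source Se1 imposes e)
#1 |J2  (C1: C, integral causality)
#0 |J1  (only one flow-in slot at J2)
#3 |R1  (common-e at J1 fixed by 0)
#4 |I1  (0-jn J1 has e-setter on 0)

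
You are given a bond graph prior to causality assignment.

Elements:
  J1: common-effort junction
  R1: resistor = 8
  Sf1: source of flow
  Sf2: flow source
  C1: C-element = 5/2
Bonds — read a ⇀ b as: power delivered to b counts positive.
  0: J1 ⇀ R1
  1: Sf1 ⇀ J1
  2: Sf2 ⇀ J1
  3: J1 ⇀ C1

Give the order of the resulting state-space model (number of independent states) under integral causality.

b1 stroke→Sf1  (Sf1 (Sf) sets flow on bond)
b2 stroke→Sf2  (Sf2 (Sf) sets flow on bond)
b3 stroke→J1  (C1 integral (e out))
b0 stroke→R1  (J1 effort already set via bond 3)

1  (C1 all integral)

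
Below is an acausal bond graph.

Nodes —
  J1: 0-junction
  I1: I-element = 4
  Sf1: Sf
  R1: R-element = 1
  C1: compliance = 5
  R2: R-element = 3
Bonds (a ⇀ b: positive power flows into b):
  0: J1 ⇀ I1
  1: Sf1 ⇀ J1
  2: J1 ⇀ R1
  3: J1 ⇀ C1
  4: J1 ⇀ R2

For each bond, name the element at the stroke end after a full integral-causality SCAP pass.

#0 →I1
#1 →Sf1
#2 →R1
#3 →J1
#4 →R2

bond 1 stroke at Sf1  (Sf1: flow source, stroke at near end)
bond 0 stroke at I1  (I1 outputs flow p/I1)
bond 3 stroke at J1  (C1: C, integral causality)
bond 2 stroke at R1  (0-jn J1 has e-setter on 3)
bond 4 stroke at R2  (0-jn J1 has e-setter on 3)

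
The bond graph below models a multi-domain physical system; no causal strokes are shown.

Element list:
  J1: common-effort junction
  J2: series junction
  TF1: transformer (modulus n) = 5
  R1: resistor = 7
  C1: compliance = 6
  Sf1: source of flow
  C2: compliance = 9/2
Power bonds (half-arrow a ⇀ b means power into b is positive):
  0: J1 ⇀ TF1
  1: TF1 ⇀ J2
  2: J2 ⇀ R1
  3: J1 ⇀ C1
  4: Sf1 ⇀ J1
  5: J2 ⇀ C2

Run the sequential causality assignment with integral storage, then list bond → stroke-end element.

β0 stroke→TF1
β1 stroke→J2
β2 stroke→R1
β3 stroke→J1
β4 stroke→Sf1
β5 stroke→J2

β4 |Sf1  (source Sf1 imposes f)
β3 |J1  (C1 outputs effort q/C1)
β0 |TF1  (common-e at J1 fixed by 3)
β1 |J2  (TF1: transformer flips bond 0)
β5 |J2  (C2: C, integral causality)
β2 |R1  (J2: last free bond brings flow in)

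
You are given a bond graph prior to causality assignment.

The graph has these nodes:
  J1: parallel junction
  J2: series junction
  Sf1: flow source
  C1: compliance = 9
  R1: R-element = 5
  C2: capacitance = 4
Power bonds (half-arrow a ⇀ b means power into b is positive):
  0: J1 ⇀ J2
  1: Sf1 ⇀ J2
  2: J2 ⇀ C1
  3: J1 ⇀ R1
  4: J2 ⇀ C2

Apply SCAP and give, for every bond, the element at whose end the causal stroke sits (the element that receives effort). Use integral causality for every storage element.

bond 1 stroke→Sf1  (Sf1: flow source, stroke at near end)
bond 0 stroke→J2  (J2 flow already set via bond 1)
bond 2 stroke→J2  (J2: bond 1 brought flow, rest push out)
bond 4 stroke→J2  (J2: bond 1 brought flow, rest push out)
bond 3 stroke→J1  (J1 needs exactly one e-in)

#0 stroke at J2
#1 stroke at Sf1
#2 stroke at J2
#3 stroke at J1
#4 stroke at J2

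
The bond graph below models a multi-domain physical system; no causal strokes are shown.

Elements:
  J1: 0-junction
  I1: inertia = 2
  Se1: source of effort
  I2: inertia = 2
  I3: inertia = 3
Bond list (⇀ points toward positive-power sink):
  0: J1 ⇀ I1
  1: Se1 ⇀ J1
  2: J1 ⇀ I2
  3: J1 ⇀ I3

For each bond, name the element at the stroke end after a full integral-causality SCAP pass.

bond 1 stroke→J1  (source Se1 imposes e)
bond 0 stroke→I1  (0-jn J1 has e-setter on 1)
bond 2 stroke→I2  (0-jn J1 has e-setter on 1)
bond 3 stroke→I3  (J1: bond 1 brought effort, rest push out)

#0 stroke at I1
#1 stroke at J1
#2 stroke at I2
#3 stroke at I3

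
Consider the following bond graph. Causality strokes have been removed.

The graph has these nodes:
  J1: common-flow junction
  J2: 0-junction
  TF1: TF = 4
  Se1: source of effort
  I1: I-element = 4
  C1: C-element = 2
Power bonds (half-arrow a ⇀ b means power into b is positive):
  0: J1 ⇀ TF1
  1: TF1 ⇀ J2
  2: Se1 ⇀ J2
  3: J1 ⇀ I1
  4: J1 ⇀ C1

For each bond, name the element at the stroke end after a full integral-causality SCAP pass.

b0 stroke at J1
b1 stroke at TF1
b2 stroke at J2
b3 stroke at I1
b4 stroke at J1

b2 stroke→J2  (Se1: effort source, stroke at far end)
b1 stroke→TF1  (0-jn J2 has e-setter on 2)
b0 stroke→J1  (through TF1, causality passes straight; one stroke at TF1)
b3 stroke→I1  (I1 outputs flow p/I1)
b4 stroke→J1  (J1: bond 3 brought flow, rest push out)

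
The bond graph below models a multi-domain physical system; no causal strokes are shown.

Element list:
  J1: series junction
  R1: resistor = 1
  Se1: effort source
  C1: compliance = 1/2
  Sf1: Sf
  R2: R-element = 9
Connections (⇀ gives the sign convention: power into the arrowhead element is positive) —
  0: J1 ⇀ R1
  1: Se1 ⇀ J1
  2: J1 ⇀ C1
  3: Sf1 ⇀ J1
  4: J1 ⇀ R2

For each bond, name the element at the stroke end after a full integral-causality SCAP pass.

#1 →J1  (Se1 fixes effort; stroke away)
#3 →Sf1  (Sf1 (Sf) sets flow on bond)
#0 →J1  (J1 flow already set via bond 3)
#2 →J1  (J1 flow already set via bond 3)
#4 →J1  (J1 flow already set via bond 3)

β0 stroke at J1
β1 stroke at J1
β2 stroke at J1
β3 stroke at Sf1
β4 stroke at J1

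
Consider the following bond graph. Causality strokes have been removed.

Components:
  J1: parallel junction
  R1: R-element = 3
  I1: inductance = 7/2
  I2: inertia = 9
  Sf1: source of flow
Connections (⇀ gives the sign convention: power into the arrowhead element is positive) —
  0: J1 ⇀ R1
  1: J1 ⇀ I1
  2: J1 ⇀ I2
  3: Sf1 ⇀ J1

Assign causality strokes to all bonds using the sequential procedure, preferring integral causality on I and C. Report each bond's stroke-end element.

b3 |Sf1  (source Sf1 imposes f)
b1 |I1  (prefer integral on I1)
b2 |I2  (I2 outputs flow p/I2)
b0 |J1  (J1 needs exactly one e-in)

#0 →J1
#1 →I1
#2 →I2
#3 →Sf1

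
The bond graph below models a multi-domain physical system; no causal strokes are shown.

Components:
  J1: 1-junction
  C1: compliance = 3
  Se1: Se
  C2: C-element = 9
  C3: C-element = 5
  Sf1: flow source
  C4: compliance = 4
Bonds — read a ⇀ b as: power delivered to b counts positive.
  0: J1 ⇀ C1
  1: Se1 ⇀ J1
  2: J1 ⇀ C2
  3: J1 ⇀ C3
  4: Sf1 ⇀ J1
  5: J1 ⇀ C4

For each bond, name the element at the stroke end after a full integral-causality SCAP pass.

b1 |J1  (source Se1 imposes e)
b4 |Sf1  (Sf1 (Sf) sets flow on bond)
b0 |J1  (common-f at J1 fixed by 4)
b2 |J1  (J1 flow already set via bond 4)
b3 |J1  (J1 flow already set via bond 4)
b5 |J1  (1-jn J1 has f-setter on 4)

β0 |J1
β1 |J1
β2 |J1
β3 |J1
β4 |Sf1
β5 |J1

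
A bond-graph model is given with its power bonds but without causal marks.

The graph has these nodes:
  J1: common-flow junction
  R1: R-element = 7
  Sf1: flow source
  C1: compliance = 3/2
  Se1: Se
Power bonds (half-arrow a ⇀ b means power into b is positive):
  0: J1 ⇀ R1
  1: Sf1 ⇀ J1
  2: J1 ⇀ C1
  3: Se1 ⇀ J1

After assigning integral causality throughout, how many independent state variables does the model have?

1  (C1 all integral)

β1 →Sf1  (source Sf1 imposes f)
β3 →J1  (source Se1 imposes e)
β0 →J1  (J1 flow already set via bond 1)
β2 →J1  (common-f at J1 fixed by 1)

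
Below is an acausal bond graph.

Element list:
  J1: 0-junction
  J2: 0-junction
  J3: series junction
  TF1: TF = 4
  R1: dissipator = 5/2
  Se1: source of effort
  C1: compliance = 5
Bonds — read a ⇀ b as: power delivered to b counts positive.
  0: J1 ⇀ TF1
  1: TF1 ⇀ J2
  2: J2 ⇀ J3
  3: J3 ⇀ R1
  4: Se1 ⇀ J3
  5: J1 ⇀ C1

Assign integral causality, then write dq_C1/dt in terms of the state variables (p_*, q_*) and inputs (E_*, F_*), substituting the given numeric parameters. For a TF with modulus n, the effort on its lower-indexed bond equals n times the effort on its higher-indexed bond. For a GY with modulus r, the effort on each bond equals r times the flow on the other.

β4 →J3  (Se1 (Se) sets effort on bond)
β5 →J1  (C1 integral (e out))
β0 →TF1  (common-e at J1 fixed by 5)
β1 →J2  (TF1 one-in-one-out from 0)
β2 →J3  (J2 effort already set via bond 1)
β3 →R1  (closing 1-jn rule on J3)

dq_C1/dt = -E_Se1/10 - q_C1/200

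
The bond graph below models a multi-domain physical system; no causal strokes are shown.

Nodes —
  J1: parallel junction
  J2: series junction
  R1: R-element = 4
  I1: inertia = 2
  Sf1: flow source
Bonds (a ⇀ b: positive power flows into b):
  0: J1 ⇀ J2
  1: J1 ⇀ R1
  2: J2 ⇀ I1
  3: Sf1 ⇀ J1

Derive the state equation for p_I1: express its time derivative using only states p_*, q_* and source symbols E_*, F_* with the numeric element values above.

dp_I1/dt = 4*F_Sf1 - 2*p_I1

b3 stroke→Sf1  (Sf1: flow source, stroke at near end)
b2 stroke→I1  (prefer integral on I1)
b0 stroke→J2  (common-f at J2 fixed by 2)
b1 stroke→J1  (J1: last free bond brings effort in)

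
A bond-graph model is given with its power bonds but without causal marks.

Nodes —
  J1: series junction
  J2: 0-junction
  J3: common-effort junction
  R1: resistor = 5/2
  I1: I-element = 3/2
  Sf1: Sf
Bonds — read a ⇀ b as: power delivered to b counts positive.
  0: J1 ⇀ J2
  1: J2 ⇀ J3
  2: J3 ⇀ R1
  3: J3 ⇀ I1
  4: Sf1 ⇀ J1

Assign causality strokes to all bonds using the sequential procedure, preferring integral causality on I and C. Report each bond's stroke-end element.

b0 stroke→J1
b1 stroke→J2
b2 stroke→J3
b3 stroke→I1
b4 stroke→Sf1

bond 4 stroke at Sf1  (Sf1: flow source, stroke at near end)
bond 0 stroke at J1  (1-jn J1 has f-setter on 4)
bond 1 stroke at J2  (closing 0-jn rule on J2)
bond 3 stroke at I1  (prefer integral on I1)
bond 2 stroke at J3  (J3: last free bond brings effort in)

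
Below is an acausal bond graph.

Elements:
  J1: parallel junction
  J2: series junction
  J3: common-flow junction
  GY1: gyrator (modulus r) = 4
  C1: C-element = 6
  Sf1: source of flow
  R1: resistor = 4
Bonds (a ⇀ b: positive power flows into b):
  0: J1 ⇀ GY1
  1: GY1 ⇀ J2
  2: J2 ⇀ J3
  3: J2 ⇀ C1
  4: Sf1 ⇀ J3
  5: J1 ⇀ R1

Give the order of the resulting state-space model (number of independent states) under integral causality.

β4 |Sf1  (Sf1 fixes flow; stroke at Sf1)
β2 |J3  (1-jn J3 has f-setter on 4)
β1 |J2  (J2 flow already set via bond 2)
β3 |J2  (J2: bond 2 brought flow, rest push out)
β0 |J1  (GY1: gyrator matches bond 1)
β5 |R1  (J1 effort already set via bond 0)

1  (C1 all integral)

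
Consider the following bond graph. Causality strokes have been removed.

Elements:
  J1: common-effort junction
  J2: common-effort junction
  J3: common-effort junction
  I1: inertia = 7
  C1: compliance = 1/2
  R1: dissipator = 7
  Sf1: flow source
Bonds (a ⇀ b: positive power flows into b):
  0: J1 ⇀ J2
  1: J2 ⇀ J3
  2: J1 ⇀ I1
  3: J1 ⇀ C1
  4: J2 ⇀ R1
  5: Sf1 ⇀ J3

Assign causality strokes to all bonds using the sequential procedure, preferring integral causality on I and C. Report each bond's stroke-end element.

#5 →Sf1  (Sf1: flow source, stroke at near end)
#1 →J3  (closing 0-jn rule on J3)
#2 →I1  (I1 outputs flow p/I1)
#3 →J1  (prefer integral on C1)
#0 →J2  (0-jn J1 has e-setter on 3)
#4 →R1  (0-jn J2 has e-setter on 0)

bond 0 stroke at J2
bond 1 stroke at J3
bond 2 stroke at I1
bond 3 stroke at J1
bond 4 stroke at R1
bond 5 stroke at Sf1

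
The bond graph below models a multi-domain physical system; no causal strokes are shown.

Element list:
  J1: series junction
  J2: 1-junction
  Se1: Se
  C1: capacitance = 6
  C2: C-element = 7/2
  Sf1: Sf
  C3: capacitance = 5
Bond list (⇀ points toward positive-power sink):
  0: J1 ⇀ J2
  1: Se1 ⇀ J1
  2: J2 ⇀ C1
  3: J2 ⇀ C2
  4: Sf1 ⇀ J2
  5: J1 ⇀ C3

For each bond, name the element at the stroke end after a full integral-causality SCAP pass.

b1 |J1  (Se1 fixes effort; stroke away)
b4 |Sf1  (Sf1: flow source, stroke at near end)
b0 |J2  (common-f at J2 fixed by 4)
b2 |J2  (J2: bond 4 brought flow, rest push out)
b3 |J2  (1-jn J2 has f-setter on 4)
b5 |J1  (J1 flow already set via bond 0)

#0 |J2
#1 |J1
#2 |J2
#3 |J2
#4 |Sf1
#5 |J1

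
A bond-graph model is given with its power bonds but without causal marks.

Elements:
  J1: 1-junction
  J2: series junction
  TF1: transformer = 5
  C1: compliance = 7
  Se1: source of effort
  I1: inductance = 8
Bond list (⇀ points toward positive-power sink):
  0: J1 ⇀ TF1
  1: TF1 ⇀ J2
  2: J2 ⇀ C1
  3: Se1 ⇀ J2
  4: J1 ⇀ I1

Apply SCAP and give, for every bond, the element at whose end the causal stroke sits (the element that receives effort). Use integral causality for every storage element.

bond 0 stroke at J1
bond 1 stroke at TF1
bond 2 stroke at J2
bond 3 stroke at J2
bond 4 stroke at I1

bond 3 |J2  (source Se1 imposes e)
bond 2 |J2  (C1: C, integral causality)
bond 1 |TF1  (J2: last free bond brings flow in)
bond 0 |J1  (TF1: transformer flips bond 1)
bond 4 |I1  (J1 needs exactly one f-in)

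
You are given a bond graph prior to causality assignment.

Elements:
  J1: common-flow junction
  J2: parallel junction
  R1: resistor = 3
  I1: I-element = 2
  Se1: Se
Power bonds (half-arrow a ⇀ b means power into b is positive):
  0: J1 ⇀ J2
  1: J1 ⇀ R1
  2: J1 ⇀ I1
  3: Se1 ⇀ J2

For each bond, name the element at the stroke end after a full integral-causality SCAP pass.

bond 0 stroke at J1
bond 1 stroke at J1
bond 2 stroke at I1
bond 3 stroke at J2

β3 stroke→J2  (Se1 (Se) sets effort on bond)
β0 stroke→J1  (common-e at J2 fixed by 3)
β2 stroke→I1  (I1 integral (f out))
β1 stroke→J1  (1-jn J1 has f-setter on 2)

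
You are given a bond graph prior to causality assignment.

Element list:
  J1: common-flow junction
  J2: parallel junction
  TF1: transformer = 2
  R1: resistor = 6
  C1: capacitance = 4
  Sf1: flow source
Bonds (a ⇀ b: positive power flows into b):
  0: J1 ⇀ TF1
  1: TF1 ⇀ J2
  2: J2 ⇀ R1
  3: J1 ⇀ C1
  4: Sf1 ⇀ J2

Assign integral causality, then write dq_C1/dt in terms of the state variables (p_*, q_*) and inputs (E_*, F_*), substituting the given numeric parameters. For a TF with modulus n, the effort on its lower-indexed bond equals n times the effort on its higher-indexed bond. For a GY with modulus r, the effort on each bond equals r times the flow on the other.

b4 stroke→Sf1  (source Sf1 imposes f)
b3 stroke→J1  (prefer integral on C1)
b0 stroke→TF1  (J1: last free bond brings flow in)
b1 stroke→J2  (TF1 one-in-one-out from 0)
b2 stroke→R1  (0-jn J2 has e-setter on 1)

dq_C1/dt = -F_Sf1/2 - q_C1/96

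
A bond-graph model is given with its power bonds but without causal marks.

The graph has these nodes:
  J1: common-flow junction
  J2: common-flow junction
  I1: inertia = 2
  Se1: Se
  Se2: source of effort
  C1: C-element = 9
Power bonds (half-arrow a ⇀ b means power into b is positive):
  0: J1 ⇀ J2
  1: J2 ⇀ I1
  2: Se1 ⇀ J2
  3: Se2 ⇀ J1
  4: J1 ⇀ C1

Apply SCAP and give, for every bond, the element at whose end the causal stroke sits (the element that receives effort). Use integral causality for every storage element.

b2 stroke→J2  (Se1 fixes effort; stroke away)
b3 stroke→J1  (Se2: effort source, stroke at far end)
b1 stroke→I1  (I1: I, integral causality)
b0 stroke→J2  (1-jn J2 has f-setter on 1)
b4 stroke→J1  (1-jn J1 has f-setter on 0)

#0 stroke at J2
#1 stroke at I1
#2 stroke at J2
#3 stroke at J1
#4 stroke at J1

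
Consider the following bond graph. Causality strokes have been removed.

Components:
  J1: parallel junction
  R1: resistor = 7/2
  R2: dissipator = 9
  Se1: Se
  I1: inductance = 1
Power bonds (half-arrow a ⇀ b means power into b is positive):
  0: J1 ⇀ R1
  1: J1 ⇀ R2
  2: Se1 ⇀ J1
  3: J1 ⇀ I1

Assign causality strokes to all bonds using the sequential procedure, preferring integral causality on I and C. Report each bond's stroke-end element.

β2 stroke→J1  (source Se1 imposes e)
β0 stroke→R1  (common-e at J1 fixed by 2)
β1 stroke→R2  (J1 effort already set via bond 2)
β3 stroke→I1  (common-e at J1 fixed by 2)

β0 →R1
β1 →R2
β2 →J1
β3 →I1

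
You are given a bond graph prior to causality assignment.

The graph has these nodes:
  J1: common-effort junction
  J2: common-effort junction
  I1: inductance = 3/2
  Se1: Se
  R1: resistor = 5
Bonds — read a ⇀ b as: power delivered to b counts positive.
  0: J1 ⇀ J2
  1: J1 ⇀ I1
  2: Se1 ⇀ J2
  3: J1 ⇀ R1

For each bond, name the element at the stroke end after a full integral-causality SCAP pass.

#2 stroke→J2  (Se1 fixes effort; stroke away)
#0 stroke→J1  (J2: bond 2 brought effort, rest push out)
#1 stroke→I1  (0-jn J1 has e-setter on 0)
#3 stroke→R1  (J1: bond 0 brought effort, rest push out)

bond 0 stroke at J1
bond 1 stroke at I1
bond 2 stroke at J2
bond 3 stroke at R1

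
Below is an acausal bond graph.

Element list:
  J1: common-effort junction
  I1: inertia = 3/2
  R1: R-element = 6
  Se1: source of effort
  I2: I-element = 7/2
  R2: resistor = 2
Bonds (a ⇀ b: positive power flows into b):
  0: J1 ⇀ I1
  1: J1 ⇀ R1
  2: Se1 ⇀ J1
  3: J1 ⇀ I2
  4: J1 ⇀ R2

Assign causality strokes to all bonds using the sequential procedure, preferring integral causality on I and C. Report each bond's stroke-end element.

β2 →J1  (source Se1 imposes e)
β0 →I1  (common-e at J1 fixed by 2)
β1 →R1  (J1 effort already set via bond 2)
β3 →I2  (J1: bond 2 brought effort, rest push out)
β4 →R2  (J1: bond 2 brought effort, rest push out)

β0 stroke at I1
β1 stroke at R1
β2 stroke at J1
β3 stroke at I2
β4 stroke at R2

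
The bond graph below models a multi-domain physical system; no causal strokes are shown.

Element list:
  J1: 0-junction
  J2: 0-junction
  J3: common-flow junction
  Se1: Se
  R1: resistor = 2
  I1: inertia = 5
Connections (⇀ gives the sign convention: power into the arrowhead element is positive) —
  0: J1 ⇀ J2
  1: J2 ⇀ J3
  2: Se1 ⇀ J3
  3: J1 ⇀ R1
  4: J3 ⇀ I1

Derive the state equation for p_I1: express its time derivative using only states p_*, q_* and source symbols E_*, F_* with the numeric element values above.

dp_I1/dt = E_Se1 - 2*p_I1/5

#2 stroke→J3  (source Se1 imposes e)
#4 stroke→I1  (I1: I, integral causality)
#1 stroke→J3  (common-f at J3 fixed by 4)
#0 stroke→J2  (closing 0-jn rule on J2)
#3 stroke→J1  (J1 needs exactly one e-in)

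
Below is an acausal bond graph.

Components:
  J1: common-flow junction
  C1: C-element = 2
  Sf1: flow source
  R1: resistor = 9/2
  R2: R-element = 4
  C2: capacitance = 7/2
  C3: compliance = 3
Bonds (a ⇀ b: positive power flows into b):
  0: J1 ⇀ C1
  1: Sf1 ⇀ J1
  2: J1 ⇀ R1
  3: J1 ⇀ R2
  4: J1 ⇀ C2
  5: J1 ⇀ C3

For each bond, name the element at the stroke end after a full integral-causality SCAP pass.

b1 stroke at Sf1  (Sf1 fixes flow; stroke at Sf1)
b0 stroke at J1  (J1: bond 1 brought flow, rest push out)
b2 stroke at J1  (common-f at J1 fixed by 1)
b3 stroke at J1  (common-f at J1 fixed by 1)
b4 stroke at J1  (common-f at J1 fixed by 1)
b5 stroke at J1  (J1: bond 1 brought flow, rest push out)

β0 stroke→J1
β1 stroke→Sf1
β2 stroke→J1
β3 stroke→J1
β4 stroke→J1
β5 stroke→J1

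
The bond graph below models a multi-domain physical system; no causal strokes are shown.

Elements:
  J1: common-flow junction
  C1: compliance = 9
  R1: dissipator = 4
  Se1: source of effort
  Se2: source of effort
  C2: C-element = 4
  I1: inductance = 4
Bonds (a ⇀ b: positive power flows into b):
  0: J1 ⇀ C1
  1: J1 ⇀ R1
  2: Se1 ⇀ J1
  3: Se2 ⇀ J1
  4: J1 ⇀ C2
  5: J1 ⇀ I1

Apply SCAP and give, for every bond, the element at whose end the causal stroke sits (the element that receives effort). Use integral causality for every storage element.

#0 →J1
#1 →J1
#2 →J1
#3 →J1
#4 →J1
#5 →I1

b2 stroke at J1  (Se1 (Se) sets effort on bond)
b3 stroke at J1  (source Se2 imposes e)
b0 stroke at J1  (prefer integral on C1)
b4 stroke at J1  (C2 outputs effort q/C2)
b5 stroke at I1  (I1 outputs flow p/I1)
b1 stroke at J1  (J1 flow already set via bond 5)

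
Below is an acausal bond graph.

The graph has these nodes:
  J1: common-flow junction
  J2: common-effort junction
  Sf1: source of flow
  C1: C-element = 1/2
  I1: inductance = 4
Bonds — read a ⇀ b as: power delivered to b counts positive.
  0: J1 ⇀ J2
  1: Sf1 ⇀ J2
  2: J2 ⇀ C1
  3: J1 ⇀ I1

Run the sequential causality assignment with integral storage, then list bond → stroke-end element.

bond 1 →Sf1  (Sf1 fixes flow; stroke at Sf1)
bond 2 →J2  (C1 outputs effort q/C1)
bond 0 →J1  (common-e at J2 fixed by 2)
bond 3 →I1  (J1: last free bond brings flow in)

β0 stroke at J1
β1 stroke at Sf1
β2 stroke at J2
β3 stroke at I1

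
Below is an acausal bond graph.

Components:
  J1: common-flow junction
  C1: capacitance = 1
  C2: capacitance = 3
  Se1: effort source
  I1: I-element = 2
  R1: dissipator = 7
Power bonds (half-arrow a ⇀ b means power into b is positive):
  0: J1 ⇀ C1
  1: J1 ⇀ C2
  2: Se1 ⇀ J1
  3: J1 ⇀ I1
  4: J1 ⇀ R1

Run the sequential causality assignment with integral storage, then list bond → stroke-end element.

b0 →J1
b1 →J1
b2 →J1
b3 →I1
b4 →J1

#2 stroke at J1  (Se1 fixes effort; stroke away)
#0 stroke at J1  (prefer integral on C1)
#1 stroke at J1  (C2 integral (e out))
#3 stroke at I1  (prefer integral on I1)
#4 stroke at J1  (J1 flow already set via bond 3)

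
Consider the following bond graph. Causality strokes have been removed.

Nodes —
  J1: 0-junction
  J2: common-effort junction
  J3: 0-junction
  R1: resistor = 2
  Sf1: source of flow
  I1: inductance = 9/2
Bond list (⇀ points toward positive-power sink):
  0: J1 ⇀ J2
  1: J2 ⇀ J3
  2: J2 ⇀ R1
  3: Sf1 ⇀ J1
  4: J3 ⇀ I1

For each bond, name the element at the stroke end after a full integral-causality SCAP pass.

b3 |Sf1  (source Sf1 imposes f)
b0 |J1  (only one effort-in slot at J1)
b4 |I1  (prefer integral on I1)
b1 |J3  (J3 needs exactly one e-in)
b2 |J2  (only one effort-in slot at J2)

#0 →J1
#1 →J3
#2 →J2
#3 →Sf1
#4 →I1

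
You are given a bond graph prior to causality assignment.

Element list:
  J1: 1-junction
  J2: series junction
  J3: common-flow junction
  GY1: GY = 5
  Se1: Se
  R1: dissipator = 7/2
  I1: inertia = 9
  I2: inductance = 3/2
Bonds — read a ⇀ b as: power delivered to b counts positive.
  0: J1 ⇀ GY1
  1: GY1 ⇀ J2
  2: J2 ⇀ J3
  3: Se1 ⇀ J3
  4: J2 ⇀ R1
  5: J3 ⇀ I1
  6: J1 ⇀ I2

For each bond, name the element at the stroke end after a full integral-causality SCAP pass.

β0 |J1
β1 |J2
β2 |J3
β3 |J3
β4 |J2
β5 |I1
β6 |I2

β3 stroke at J3  (Se1: effort source, stroke at far end)
β5 stroke at I1  (prefer integral on I1)
β2 stroke at J3  (J3 flow already set via bond 5)
β1 stroke at J2  (common-f at J2 fixed by 2)
β4 stroke at J2  (1-jn J2 has f-setter on 2)
β0 stroke at J1  (GY1 both-in/both-out from 1)
β6 stroke at I2  (closing 1-jn rule on J1)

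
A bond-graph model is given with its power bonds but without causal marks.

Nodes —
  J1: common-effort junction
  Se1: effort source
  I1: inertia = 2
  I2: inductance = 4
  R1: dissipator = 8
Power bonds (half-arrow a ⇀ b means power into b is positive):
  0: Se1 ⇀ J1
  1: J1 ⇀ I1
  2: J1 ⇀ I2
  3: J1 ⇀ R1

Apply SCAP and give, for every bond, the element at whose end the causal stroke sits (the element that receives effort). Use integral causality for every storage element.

bond 0 stroke→J1  (Se1 (Se) sets effort on bond)
bond 1 stroke→I1  (0-jn J1 has e-setter on 0)
bond 2 stroke→I2  (J1 effort already set via bond 0)
bond 3 stroke→R1  (common-e at J1 fixed by 0)

b0 stroke at J1
b1 stroke at I1
b2 stroke at I2
b3 stroke at R1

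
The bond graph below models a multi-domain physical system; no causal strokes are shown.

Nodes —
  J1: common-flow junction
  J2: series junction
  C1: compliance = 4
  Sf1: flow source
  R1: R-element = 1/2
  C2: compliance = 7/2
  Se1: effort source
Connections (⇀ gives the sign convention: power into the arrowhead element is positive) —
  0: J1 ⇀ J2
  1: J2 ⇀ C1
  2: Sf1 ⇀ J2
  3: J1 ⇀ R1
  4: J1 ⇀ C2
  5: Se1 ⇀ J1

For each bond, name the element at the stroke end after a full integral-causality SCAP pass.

b2 →Sf1  (Sf1 fixes flow; stroke at Sf1)
b5 →J1  (Se1 (Se) sets effort on bond)
b0 →J2  (J2 flow already set via bond 2)
b1 →J2  (common-f at J2 fixed by 2)
b3 →J1  (J1 flow already set via bond 0)
b4 →J1  (common-f at J1 fixed by 0)

b0 →J2
b1 →J2
b2 →Sf1
b3 →J1
b4 →J1
b5 →J1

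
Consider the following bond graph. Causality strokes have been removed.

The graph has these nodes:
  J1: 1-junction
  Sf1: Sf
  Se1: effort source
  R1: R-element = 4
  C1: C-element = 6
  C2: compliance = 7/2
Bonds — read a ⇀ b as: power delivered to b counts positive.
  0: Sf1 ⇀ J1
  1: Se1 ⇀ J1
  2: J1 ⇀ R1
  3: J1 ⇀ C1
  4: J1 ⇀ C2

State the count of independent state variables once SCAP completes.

2  (C1, C2 all integral)

β0 stroke→Sf1  (source Sf1 imposes f)
β1 stroke→J1  (Se1: effort source, stroke at far end)
β2 stroke→J1  (1-jn J1 has f-setter on 0)
β3 stroke→J1  (J1 flow already set via bond 0)
β4 stroke→J1  (1-jn J1 has f-setter on 0)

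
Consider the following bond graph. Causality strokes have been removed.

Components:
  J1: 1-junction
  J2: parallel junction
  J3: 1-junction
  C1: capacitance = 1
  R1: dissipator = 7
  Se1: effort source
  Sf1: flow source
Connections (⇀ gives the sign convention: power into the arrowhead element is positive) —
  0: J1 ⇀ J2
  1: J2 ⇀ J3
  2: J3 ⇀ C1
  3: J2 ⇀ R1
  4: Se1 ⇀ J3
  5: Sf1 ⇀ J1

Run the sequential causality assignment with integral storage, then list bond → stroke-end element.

β0 stroke at J1
β1 stroke at J2
β2 stroke at J3
β3 stroke at R1
β4 stroke at J3
β5 stroke at Sf1

β4 →J3  (Se1 (Se) sets effort on bond)
β5 →Sf1  (Sf1 fixes flow; stroke at Sf1)
β0 →J1  (common-f at J1 fixed by 5)
β2 →J3  (C1: C, integral causality)
β1 →J2  (closing 1-jn rule on J3)
β3 →R1  (0-jn J2 has e-setter on 1)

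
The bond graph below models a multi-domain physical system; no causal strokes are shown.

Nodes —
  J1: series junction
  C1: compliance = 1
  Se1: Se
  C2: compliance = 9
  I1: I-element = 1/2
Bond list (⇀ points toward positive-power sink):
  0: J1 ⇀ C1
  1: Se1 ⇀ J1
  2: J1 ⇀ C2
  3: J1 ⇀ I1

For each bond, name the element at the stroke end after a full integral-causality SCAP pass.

bond 0 →J1
bond 1 →J1
bond 2 →J1
bond 3 →I1

#1 stroke→J1  (source Se1 imposes e)
#0 stroke→J1  (C1 outputs effort q/C1)
#2 stroke→J1  (C2 outputs effort q/C2)
#3 stroke→I1  (closing 1-jn rule on J1)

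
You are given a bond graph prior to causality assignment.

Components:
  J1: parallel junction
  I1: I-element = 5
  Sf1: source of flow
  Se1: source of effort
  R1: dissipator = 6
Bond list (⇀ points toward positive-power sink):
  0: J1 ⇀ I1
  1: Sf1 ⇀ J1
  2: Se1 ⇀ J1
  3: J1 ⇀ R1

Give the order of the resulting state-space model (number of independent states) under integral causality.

1  (I1 all integral)

β1 stroke→Sf1  (source Sf1 imposes f)
β2 stroke→J1  (Se1 fixes effort; stroke away)
β0 stroke→I1  (common-e at J1 fixed by 2)
β3 stroke→R1  (J1 effort already set via bond 2)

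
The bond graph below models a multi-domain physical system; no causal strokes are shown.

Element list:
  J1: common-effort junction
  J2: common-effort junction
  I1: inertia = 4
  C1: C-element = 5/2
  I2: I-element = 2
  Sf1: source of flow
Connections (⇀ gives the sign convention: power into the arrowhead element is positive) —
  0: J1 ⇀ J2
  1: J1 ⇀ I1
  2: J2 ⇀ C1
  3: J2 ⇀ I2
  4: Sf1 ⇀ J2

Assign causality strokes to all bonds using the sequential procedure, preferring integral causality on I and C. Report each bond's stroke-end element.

bond 4 stroke→Sf1  (source Sf1 imposes f)
bond 1 stroke→I1  (I1: I, integral causality)
bond 0 stroke→J1  (J1: last free bond brings effort in)
bond 2 stroke→J2  (prefer integral on C1)
bond 3 stroke→I2  (J2 effort already set via bond 2)

#0 →J1
#1 →I1
#2 →J2
#3 →I2
#4 →Sf1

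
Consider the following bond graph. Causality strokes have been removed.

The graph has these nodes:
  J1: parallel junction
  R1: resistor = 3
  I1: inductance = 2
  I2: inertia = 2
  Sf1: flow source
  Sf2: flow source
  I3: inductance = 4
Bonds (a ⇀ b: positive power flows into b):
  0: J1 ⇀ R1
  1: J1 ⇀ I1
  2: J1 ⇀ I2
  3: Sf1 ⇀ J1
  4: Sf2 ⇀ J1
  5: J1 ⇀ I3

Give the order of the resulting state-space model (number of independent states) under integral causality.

#3 stroke at Sf1  (Sf1: flow source, stroke at near end)
#4 stroke at Sf2  (Sf2 (Sf) sets flow on bond)
#1 stroke at I1  (prefer integral on I1)
#2 stroke at I2  (I2: I, integral causality)
#5 stroke at I3  (I3 integral (f out))
#0 stroke at J1  (J1: last free bond brings effort in)

3  (I1, I2, I3 all integral)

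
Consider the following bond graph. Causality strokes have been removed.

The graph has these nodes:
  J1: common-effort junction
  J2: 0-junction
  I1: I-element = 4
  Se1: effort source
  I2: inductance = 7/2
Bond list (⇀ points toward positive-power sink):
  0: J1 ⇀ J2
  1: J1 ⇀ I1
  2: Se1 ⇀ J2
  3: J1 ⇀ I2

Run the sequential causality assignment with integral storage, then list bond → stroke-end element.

#2 →J2  (Se1: effort source, stroke at far end)
#0 →J1  (0-jn J2 has e-setter on 2)
#1 →I1  (common-e at J1 fixed by 0)
#3 →I2  (0-jn J1 has e-setter on 0)

b0 stroke at J1
b1 stroke at I1
b2 stroke at J2
b3 stroke at I2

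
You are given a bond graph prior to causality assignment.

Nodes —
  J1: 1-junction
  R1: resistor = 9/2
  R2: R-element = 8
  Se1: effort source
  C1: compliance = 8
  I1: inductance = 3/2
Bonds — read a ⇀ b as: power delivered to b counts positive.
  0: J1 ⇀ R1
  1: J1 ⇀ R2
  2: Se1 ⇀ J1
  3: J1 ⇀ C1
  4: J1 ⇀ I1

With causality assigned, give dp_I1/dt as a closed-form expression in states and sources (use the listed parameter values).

dp_I1/dt = E_Se1 - 25*p_I1/3 - q_C1/8

#2 |J1  (Se1 (Se) sets effort on bond)
#3 |J1  (prefer integral on C1)
#4 |I1  (I1 outputs flow p/I1)
#0 |J1  (J1 flow already set via bond 4)
#1 |J1  (J1: bond 4 brought flow, rest push out)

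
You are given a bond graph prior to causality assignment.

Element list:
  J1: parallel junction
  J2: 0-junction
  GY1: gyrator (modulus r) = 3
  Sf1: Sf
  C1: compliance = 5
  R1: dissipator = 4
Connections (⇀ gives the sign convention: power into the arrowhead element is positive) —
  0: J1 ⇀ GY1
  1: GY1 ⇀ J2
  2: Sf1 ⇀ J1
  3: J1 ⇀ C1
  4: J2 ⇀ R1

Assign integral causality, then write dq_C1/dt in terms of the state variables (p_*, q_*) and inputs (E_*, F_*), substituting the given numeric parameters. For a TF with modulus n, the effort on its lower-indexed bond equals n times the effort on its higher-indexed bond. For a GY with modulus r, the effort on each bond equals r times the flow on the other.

bond 2 →Sf1  (Sf1 fixes flow; stroke at Sf1)
bond 3 →J1  (C1 integral (e out))
bond 0 →GY1  (J1: bond 3 brought effort, rest push out)
bond 1 →GY1  (through GY1, causality inverts; strokes same side of GY1)
bond 4 →J2  (closing 0-jn rule on J2)

dq_C1/dt = F_Sf1 - 4*q_C1/45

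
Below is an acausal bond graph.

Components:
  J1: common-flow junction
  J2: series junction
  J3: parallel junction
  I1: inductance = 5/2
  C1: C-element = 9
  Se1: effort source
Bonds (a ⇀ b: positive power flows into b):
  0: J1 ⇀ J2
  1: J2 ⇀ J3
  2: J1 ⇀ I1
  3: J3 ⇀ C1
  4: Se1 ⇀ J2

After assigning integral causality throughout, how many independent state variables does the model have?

2  (C1, I1 all integral)

#4 →J2  (source Se1 imposes e)
#2 →I1  (I1 integral (f out))
#0 →J1  (J1: bond 2 brought flow, rest push out)
#1 →J2  (J2 flow already set via bond 0)
#3 →J3  (closing 0-jn rule on J3)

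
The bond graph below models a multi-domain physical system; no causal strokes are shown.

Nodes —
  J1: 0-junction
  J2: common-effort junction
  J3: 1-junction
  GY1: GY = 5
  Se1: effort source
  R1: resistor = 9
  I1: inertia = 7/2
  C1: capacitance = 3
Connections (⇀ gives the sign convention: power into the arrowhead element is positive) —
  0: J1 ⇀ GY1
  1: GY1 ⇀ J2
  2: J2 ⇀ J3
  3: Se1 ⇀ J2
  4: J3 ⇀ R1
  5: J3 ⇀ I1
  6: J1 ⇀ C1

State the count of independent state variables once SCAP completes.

bond 3 stroke→J2  (Se1: effort source, stroke at far end)
bond 1 stroke→GY1  (J2: bond 3 brought effort, rest push out)
bond 2 stroke→J3  (J2 effort already set via bond 3)
bond 0 stroke→GY1  (through GY1, causality inverts; strokes same side of GY1)
bond 6 stroke→J1  (only one effort-in slot at J1)
bond 5 stroke→I1  (I1 integral (f out))
bond 4 stroke→J3  (J3 flow already set via bond 5)

2  (C1, I1 all integral)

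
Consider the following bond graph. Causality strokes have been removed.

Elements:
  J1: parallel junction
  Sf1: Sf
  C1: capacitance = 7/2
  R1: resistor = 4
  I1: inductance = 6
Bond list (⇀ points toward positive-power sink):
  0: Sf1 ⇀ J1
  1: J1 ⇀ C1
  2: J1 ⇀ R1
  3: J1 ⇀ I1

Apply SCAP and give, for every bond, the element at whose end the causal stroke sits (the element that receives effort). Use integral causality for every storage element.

#0 stroke at Sf1
#1 stroke at J1
#2 stroke at R1
#3 stroke at I1

#0 stroke→Sf1  (Sf1 fixes flow; stroke at Sf1)
#1 stroke→J1  (C1 outputs effort q/C1)
#2 stroke→R1  (common-e at J1 fixed by 1)
#3 stroke→I1  (common-e at J1 fixed by 1)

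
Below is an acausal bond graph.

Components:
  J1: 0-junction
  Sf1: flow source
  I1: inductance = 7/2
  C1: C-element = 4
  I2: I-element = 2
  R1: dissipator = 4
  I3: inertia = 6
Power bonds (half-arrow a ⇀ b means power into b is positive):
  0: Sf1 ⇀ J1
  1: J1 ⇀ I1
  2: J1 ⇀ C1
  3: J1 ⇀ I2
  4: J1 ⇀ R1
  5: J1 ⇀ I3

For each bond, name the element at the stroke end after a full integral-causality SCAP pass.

β0 stroke→Sf1
β1 stroke→I1
β2 stroke→J1
β3 stroke→I2
β4 stroke→R1
β5 stroke→I3

#0 |Sf1  (Sf1 fixes flow; stroke at Sf1)
#1 |I1  (I1 outputs flow p/I1)
#2 |J1  (C1: C, integral causality)
#3 |I2  (J1: bond 2 brought effort, rest push out)
#4 |R1  (J1: bond 2 brought effort, rest push out)
#5 |I3  (J1 effort already set via bond 2)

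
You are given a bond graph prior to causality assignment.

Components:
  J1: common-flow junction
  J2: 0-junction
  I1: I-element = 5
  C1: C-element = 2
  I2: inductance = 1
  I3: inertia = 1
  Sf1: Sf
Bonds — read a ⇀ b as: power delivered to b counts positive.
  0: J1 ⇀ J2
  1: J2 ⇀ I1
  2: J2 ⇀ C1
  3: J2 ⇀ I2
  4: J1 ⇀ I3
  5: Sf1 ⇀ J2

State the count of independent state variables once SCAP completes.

4  (C1, I1, I2, I3 all integral)

bond 5 →Sf1  (Sf1: flow source, stroke at near end)
bond 1 →I1  (I1 integral (f out))
bond 2 →J2  (C1 outputs effort q/C1)
bond 0 →J1  (J2: bond 2 brought effort, rest push out)
bond 3 →I2  (J2: bond 2 brought effort, rest push out)
bond 4 →I3  (J1: last free bond brings flow in)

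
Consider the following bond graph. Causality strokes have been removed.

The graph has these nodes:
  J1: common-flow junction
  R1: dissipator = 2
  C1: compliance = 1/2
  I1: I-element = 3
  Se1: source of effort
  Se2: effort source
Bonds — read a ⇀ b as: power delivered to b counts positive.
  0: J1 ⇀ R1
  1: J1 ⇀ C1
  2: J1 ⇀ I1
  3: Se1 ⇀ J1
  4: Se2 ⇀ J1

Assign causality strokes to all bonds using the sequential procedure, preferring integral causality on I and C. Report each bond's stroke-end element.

β0 stroke at J1
β1 stroke at J1
β2 stroke at I1
β3 stroke at J1
β4 stroke at J1

bond 3 stroke at J1  (Se1: effort source, stroke at far end)
bond 4 stroke at J1  (source Se2 imposes e)
bond 1 stroke at J1  (prefer integral on C1)
bond 2 stroke at I1  (I1 outputs flow p/I1)
bond 0 stroke at J1  (J1 flow already set via bond 2)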